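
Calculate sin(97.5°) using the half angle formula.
sin(97.5°) = √((1 - cos 195°)/2) = 0.9914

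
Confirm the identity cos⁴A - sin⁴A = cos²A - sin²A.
LHS = (cos²A - sin²A)(cos²A + sin²A) = (cos²A - sin²A) · 1 = cos²A - sin²A = RHS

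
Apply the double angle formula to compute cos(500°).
cos(500°) = cos²250° - sin²250° = -0.766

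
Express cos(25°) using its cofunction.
cos(25°) = sin(90° - 25°) = sin(65°)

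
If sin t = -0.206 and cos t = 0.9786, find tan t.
tan t = sin t / cos t = -0.2105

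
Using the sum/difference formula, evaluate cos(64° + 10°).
cos(64° + 10°) = cos 64° cos 10° - sin 64° sin 10° = 0.2756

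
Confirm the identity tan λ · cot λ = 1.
LHS = (sin λ/cos λ) · (cos λ/sin λ) = 1 = RHS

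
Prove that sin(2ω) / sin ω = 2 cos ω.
LHS = 2 sin ω cos ω / sin ω = 2 cos ω = RHS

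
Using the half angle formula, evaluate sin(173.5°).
sin(173.5°) = √((1 - cos 347°)/2) = 0.1132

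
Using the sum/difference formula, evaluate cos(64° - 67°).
cos(64° - 67°) = cos 64° cos 67° + sin 64° sin 67° = 0.9986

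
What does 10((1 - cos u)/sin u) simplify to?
10((1 - cos u)/sin u) = 10(tan(u/2)) (using Half angle)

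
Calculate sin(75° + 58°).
sin(75° + 58°) = sin 75° cos 58° + cos 75° sin 58° = 0.7314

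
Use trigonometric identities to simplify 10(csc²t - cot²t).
10(csc²t - cot²t) = 10 (using Pythagorean identity)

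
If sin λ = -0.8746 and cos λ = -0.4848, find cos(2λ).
cos(2λ) = cos²λ - sin²λ = -0.5299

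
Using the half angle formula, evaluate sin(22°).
sin(22°) = √((1 - cos 44°)/2) = 0.3746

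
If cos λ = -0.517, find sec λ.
sec λ = 1/cos λ = -1.934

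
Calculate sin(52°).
sin(52°) = 0.788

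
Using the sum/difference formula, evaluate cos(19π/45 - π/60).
cos(19π/45 - π/60) = cos 19π/45 cos π/60 + sin 19π/45 sin π/60 = 0.2924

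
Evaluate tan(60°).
tan(60°) = √3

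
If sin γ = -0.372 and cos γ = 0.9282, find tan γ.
tan γ = sin γ / cos γ = -0.4008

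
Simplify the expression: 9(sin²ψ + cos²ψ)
9(sin²ψ + cos²ψ) = 9 (using Pythagorean identity)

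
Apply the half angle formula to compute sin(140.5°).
sin(140.5°) = √((1 - cos 281°)/2) = 0.6361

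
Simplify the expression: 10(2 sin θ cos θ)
10(2 sin θ cos θ) = 10(sin(2θ)) (using Double angle)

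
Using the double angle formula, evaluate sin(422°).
sin(422°) = 2 sin 211° cos 211° = 0.8829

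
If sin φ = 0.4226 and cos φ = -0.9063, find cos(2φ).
cos(2φ) = cos²φ - sin²φ = 0.6428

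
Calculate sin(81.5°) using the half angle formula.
sin(81.5°) = √((1 - cos 163°)/2) = 0.989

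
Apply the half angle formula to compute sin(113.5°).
sin(113.5°) = √((1 - cos 227°)/2) = 0.9171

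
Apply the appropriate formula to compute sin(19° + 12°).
sin(19° + 12°) = sin 19° cos 12° + cos 19° sin 12° = 0.515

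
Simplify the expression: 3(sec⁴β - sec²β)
3(sec⁴β - sec²β) = 3(tan⁴β + tan²β) (using Pythagorean)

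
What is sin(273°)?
sin(273°) = -0.9986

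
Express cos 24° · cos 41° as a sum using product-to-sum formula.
cos 24° cos 41° = (1/2)[cos(24°-41°) + cos(24°+41°)]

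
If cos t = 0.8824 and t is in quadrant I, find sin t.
sin t = 0.4705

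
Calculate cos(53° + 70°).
cos(53° + 70°) = cos 53° cos 70° - sin 53° sin 70° = -0.5446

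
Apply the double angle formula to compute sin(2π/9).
sin(2π/9) = 2 sin π/9 cos π/9 = 0.6428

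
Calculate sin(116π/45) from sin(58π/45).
sin(116π/45) = 2 sin 58π/45 cos 58π/45 = 0.9703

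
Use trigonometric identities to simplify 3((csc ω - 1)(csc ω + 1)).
3((csc ω - 1)(csc ω + 1)) = 3(cot²ω) (using Diff. of squares)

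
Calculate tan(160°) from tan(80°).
tan(160°) = 2 tan 80° / (1 - tan²80°) = -0.364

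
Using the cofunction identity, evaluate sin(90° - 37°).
sin(90° - 37°) = cos(37°) = 0.7986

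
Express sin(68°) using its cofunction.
sin(68°) = cos(90° - 68°) = cos(22°)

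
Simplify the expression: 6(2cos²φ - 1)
6(2cos²φ - 1) = 6(cos(2φ)) (using Double angle)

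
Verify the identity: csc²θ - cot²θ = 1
LHS = 1/sin²θ - cos²θ/sin²θ = (1 - cos²θ)/sin²θ = sin²θ/sin²θ = 1 = RHS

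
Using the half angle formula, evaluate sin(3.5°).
sin(3.5°) = √((1 - cos 7°)/2) = 0.06105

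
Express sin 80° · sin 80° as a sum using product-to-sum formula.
sin 80° sin 80° = (1/2)[cos(80°-80°) - cos(80°+80°)]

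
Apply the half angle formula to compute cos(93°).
cos(93°) = -√((1 + cos 186°)/2) = -0.05234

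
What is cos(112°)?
cos(112°) = -0.3746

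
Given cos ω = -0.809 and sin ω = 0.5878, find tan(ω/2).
tan(ω/2) = sin ω / (1 + cos ω) = 3.077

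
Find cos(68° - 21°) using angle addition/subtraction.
cos(68° - 21°) = cos 68° cos 21° + sin 68° sin 21° = 0.682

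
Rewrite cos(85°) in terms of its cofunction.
cos(85°) = sin(90° - 85°) = sin(5°)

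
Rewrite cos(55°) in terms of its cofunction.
cos(55°) = sin(90° - 55°) = sin(35°)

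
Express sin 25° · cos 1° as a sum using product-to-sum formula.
sin 25° cos 1° = (1/2)[sin(25°+1°) + sin(25°-1°)]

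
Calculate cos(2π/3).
cos(2π/3) = -1/2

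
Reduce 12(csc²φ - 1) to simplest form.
12(csc²φ - 1) = 12(cot²φ) (using Pythagorean identity)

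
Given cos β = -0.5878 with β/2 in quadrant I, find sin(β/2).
sin(β/2) = ±√((1 - cos β)/2); positive since β/2 ∈ QI, so sin(β/2) = 0.891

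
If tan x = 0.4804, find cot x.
cot x = 1/tan x = 2.082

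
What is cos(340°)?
cos(340°) = 0.9397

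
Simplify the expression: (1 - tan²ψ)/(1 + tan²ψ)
(1 - tan²ψ)/(1 + tan²ψ) = cos(2ψ) (using Double angle)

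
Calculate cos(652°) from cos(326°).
cos(652°) = cos²326° - sin²326° = 0.3746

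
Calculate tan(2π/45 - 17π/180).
tan(2π/45 - 17π/180) = (tan 2π/45 - tan 17π/180)/(1 + tan 2π/45 tan 17π/180) = -0.1584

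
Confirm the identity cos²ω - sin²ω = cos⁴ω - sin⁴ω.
RHS = (cos²ω - sin²ω)(cos²ω + sin²ω) = (cos²ω - sin²ω) · 1 = cos²ω - sin²ω = LHS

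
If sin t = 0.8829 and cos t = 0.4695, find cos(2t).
cos(2t) = cos²t - sin²t = -0.5591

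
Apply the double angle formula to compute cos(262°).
cos(262°) = cos²131° - sin²131° = -0.1392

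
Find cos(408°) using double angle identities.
cos(408°) = cos²204° - sin²204° = 0.6691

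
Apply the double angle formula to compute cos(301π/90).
cos(301π/90) = cos²301π/180 - sin²301π/180 = -0.4695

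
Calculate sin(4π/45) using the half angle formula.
sin(4π/45) = √((1 - cos 8π/45)/2) = 0.2756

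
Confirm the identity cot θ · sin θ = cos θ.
LHS = (cos θ/sin θ) · sin θ = cos θ = RHS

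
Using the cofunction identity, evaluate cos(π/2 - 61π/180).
cos(π/2 - 61π/180) = sin(61π/180) = 0.8746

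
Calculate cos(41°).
cos(41°) = 0.7547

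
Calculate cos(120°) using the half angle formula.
cos(120°) = -√((1 + cos 240°)/2) = -1/2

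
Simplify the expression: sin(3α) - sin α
sin(3α) - sin α = 2 cos(2α) sin α (using Sum-to-product)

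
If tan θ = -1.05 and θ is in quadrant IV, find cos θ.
cos θ = 0.6897 (using tan²θ + 1 = sec²θ)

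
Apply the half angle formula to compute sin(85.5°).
sin(85.5°) = √((1 - cos 171°)/2) = 0.9969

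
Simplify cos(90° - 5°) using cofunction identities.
cos(90° - 5°) = sin(5°)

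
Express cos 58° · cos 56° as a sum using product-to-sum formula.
cos 58° cos 56° = (1/2)[cos(58°-56°) + cos(58°+56°)]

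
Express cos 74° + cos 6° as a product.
cos 74° + cos 6° = 2 cos(40°) cos(34°)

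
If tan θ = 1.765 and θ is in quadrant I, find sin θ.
sin θ = 0.8701 (using tan²θ + 1 = sec²θ)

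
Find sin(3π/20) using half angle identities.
sin(3π/20) = √((1 - cos 3π/10)/2) = 0.454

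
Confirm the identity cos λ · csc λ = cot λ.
LHS = cos λ · (1/sin λ) = cos λ/sin λ = cot λ = RHS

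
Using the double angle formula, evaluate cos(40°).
cos(40°) = cos²20° - sin²20° = 0.766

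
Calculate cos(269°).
cos(269°) = -0.01745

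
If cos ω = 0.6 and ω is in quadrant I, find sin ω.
sin ω = 0.8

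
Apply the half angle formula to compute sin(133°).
sin(133°) = √((1 - cos 266°)/2) = 0.7314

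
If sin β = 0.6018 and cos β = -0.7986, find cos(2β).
cos(2β) = cos²β - sin²β = 0.2756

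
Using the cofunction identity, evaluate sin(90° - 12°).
sin(90° - 12°) = cos(12°) = 0.9781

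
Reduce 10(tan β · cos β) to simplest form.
10(tan β · cos β) = 10(sin β) (using Quotient identity)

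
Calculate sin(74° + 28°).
sin(74° + 28°) = sin 74° cos 28° + cos 74° sin 28° = 0.9781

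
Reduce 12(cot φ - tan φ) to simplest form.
12(cot φ - tan φ) = 12(2 cot(2φ)) (using Double angle)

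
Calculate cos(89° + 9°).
cos(89° + 9°) = cos 89° cos 9° - sin 89° sin 9° = -0.1392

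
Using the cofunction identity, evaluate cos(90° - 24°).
cos(90° - 24°) = sin(24°) = 0.4067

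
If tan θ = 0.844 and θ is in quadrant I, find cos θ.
cos θ = 0.7642 (using tan²θ + 1 = sec²θ)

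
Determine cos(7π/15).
cos(7π/15) = 0.1045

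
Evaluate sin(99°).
sin(99°) = 0.9877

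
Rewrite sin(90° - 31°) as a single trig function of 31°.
sin(90° - 31°) = cos(31°)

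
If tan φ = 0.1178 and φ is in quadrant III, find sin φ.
sin φ = -0.117 (using tan²φ + 1 = sec²φ)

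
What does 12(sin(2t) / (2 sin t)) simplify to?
12(sin(2t) / (2 sin t)) = 12(cos t) (using Double angle)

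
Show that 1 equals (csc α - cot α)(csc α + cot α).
RHS = csc²α - cot²α = (1 + cot²α) - cot²α = 1 = LHS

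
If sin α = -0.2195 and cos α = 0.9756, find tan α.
tan α = sin α / cos α = -0.225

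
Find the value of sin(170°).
sin(170°) = 0.1736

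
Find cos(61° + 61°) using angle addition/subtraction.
cos(61° + 61°) = cos 61° cos 61° - sin 61° sin 61° = -0.5299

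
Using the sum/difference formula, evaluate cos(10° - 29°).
cos(10° - 29°) = cos 10° cos 29° + sin 10° sin 29° = 0.9455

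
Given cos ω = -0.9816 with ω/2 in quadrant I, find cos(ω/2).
cos(ω/2) = ±√((1 + cos ω)/2); positive since ω/2 ∈ QI, so cos(ω/2) = 0.09592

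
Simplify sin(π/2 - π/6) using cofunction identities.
sin(π/2 - π/6) = cos(π/6)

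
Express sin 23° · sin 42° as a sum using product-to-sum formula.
sin 23° sin 42° = (1/2)[cos(23°-42°) - cos(23°+42°)]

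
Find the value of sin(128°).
sin(128°) = 0.788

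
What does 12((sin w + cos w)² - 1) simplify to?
12((sin w + cos w)² - 1) = 12(sin(2w)) (using Pythagorean + double angle)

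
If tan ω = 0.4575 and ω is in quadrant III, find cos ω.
cos ω = -0.9094 (using tan²ω + 1 = sec²ω)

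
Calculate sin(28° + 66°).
sin(28° + 66°) = sin 28° cos 66° + cos 28° sin 66° = 0.9976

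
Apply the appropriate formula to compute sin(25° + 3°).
sin(25° + 3°) = sin 25° cos 3° + cos 25° sin 3° = 0.4695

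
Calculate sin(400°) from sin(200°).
sin(400°) = 2 sin 200° cos 200° = 0.6428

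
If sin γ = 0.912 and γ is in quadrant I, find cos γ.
cos γ = 0.4102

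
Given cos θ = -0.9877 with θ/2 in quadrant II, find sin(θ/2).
sin(θ/2) = ±√((1 - cos θ)/2); positive since θ/2 ∈ QII, so sin(θ/2) = 0.9969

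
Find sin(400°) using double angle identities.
sin(400°) = 2 sin 200° cos 200° = 0.6428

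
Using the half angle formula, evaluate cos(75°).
cos(75°) = √((1 + cos 150°)/2) = (√6-√2)/4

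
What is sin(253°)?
sin(253°) = -0.9563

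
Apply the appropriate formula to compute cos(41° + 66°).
cos(41° + 66°) = cos 41° cos 66° - sin 41° sin 66° = -0.2924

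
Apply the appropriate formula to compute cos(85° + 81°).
cos(85° + 81°) = cos 85° cos 81° - sin 85° sin 81° = -0.9703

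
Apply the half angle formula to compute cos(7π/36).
cos(7π/36) = √((1 + cos 7π/18)/2) = 0.8192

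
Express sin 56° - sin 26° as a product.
sin 56° - sin 26° = 2 cos(41°) sin(15°)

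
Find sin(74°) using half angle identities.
sin(74°) = √((1 - cos 148°)/2) = 0.9613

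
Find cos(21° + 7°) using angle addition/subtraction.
cos(21° + 7°) = cos 21° cos 7° - sin 21° sin 7° = 0.8829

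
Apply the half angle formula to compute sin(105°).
sin(105°) = √((1 - cos 210°)/2) = (√6+√2)/4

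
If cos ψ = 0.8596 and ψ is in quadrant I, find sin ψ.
sin ψ = 0.511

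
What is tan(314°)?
tan(314°) = -1.036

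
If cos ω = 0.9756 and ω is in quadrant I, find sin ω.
sin ω = 0.2196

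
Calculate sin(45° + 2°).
sin(45° + 2°) = sin 45° cos 2° + cos 45° sin 2° = 0.7314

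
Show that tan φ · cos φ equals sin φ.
LHS = (sin φ/cos φ) · cos φ = sin φ = RHS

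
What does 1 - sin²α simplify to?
1 - sin²α = cos²α (using Pythagorean identity)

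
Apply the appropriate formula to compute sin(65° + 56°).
sin(65° + 56°) = sin 65° cos 56° + cos 65° sin 56° = 0.8572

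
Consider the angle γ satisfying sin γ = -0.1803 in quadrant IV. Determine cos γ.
cos γ = √(1 - sin²γ) = 0.9836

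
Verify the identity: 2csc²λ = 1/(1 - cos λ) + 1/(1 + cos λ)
RHS = [(1 + cos λ) + (1 - cos λ)] / [(1 - cos λ)(1 + cos λ)] = 2/(1 - cos²λ) = 2/sin²λ = 2csc²λ = LHS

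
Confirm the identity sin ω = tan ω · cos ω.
RHS = (sin ω/cos ω) · cos ω = sin ω = LHS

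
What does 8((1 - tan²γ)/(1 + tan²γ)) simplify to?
8((1 - tan²γ)/(1 + tan²γ)) = 8(cos(2γ)) (using Double angle)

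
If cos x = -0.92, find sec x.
sec x = 1/cos x = -1.087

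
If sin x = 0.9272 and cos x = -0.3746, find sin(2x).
sin(2x) = 2 sin x cos x = -0.6947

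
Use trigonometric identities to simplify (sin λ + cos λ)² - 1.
(sin λ + cos λ)² - 1 = sin(2λ) (using Pythagorean + double angle)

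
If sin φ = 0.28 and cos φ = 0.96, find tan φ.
tan φ = sin φ / cos φ = 0.2917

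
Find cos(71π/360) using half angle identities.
cos(71π/360) = √((1 + cos 71π/180)/2) = 0.8141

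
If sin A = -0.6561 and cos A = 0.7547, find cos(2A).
cos(2A) = cos²A - sin²A = 0.1391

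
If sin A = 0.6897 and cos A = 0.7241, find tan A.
tan A = sin A / cos A = 0.9525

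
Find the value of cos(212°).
cos(212°) = -0.848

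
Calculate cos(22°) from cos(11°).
cos(22°) = cos²11° - sin²11° = 0.9272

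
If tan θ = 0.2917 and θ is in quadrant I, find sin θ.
sin θ = 0.28 (using tan²θ + 1 = sec²θ)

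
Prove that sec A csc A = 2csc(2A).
RHS = 2/sin(2A) = 2/(2 sin A cos A) = 1/(sin A cos A) = (1/cos A)(1/sin A) = sec A csc A = LHS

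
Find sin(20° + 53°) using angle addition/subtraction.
sin(20° + 53°) = sin 20° cos 53° + cos 20° sin 53° = 0.9563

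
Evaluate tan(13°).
tan(13°) = 0.2309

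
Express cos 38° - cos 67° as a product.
cos 38° - cos 67° = -2 sin(52.5°) sin(-14.5°)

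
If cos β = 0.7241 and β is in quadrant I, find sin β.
sin β = 0.6897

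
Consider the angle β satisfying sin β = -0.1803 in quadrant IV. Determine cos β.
cos β = √(1 - sin²β) = 0.9836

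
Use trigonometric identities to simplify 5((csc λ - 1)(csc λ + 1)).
5((csc λ - 1)(csc λ + 1)) = 5(cot²λ) (using Diff. of squares)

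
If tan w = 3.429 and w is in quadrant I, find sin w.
sin w = 0.96 (using tan²w + 1 = sec²w)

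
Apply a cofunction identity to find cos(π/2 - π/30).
cos(π/2 - π/30) = sin(π/30) = 0.1045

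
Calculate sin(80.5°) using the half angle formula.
sin(80.5°) = √((1 - cos 161°)/2) = 0.9863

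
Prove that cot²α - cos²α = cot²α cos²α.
LHS = cos²α/sin²α - cos²α = cos²α(1/sin²α - 1) = cos²α · (1 - sin²α)/sin²α = cos²α · cos²α/sin²α = cos²α · cot²α = RHS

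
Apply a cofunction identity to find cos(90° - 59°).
cos(90° - 59°) = sin(59°) = 0.8572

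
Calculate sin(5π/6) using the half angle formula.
sin(5π/6) = √((1 - cos 5π/3)/2) = 1/2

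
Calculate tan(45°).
tan(45°) = 1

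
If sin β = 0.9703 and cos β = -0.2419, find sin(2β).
sin(2β) = 2 sin β cos β = -0.4694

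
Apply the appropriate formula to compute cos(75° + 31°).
cos(75° + 31°) = cos 75° cos 31° - sin 75° sin 31° = -0.2756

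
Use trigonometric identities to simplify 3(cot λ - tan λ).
3(cot λ - tan λ) = 3(2 cot(2λ)) (using Double angle)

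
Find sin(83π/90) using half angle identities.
sin(83π/90) = √((1 - cos 83π/45)/2) = 0.2419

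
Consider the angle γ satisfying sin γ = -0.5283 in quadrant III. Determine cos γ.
cos γ = ±√(1 - sin²γ) = -0.8491 (negative in QIII)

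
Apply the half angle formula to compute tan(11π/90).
tan(11π/90) = sin 11π/45 / (1 + cos 11π/45) = 0.404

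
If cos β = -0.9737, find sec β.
sec β = 1/cos β = -1.027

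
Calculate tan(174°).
tan(174°) = -0.1051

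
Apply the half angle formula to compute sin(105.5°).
sin(105.5°) = √((1 - cos 211°)/2) = 0.9636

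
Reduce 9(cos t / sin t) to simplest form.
9(cos t / sin t) = 9(cot t) (using Quotient identity)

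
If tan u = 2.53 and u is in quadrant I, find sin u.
sin u = 0.93 (using tan²u + 1 = sec²u)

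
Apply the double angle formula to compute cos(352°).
cos(352°) = cos²176° - sin²176° = 0.9903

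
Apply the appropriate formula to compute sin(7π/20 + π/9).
sin(7π/20 + π/9) = sin 7π/20 cos π/9 + cos 7π/20 sin π/9 = 0.9925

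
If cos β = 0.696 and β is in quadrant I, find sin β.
sin β = 0.718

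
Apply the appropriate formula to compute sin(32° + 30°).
sin(32° + 30°) = sin 32° cos 30° + cos 32° sin 30° = 0.8829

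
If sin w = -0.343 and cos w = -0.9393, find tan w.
tan w = sin w / cos w = 0.3652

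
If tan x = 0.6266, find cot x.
cot x = 1/tan x = 1.596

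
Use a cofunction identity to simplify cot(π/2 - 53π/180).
cot(π/2 - 53π/180) = tan(53π/180)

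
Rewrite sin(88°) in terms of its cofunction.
sin(88°) = cos(90° - 88°) = cos(2°)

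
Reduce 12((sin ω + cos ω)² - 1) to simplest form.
12((sin ω + cos ω)² - 1) = 12(sin(2ω)) (using Pythagorean + double angle)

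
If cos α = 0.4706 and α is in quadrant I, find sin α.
sin α = 0.8823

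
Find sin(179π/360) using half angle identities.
sin(179π/360) = √((1 - cos 179π/180)/2) = 1.0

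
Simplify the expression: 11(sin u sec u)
11(sin u sec u) = 11(tan u) (using Reciprocal + quotient)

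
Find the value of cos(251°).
cos(251°) = -0.3256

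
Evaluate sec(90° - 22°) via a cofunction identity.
sec(90° - 22°) = csc(22°) = 2.669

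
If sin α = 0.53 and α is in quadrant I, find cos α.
cos α = 0.848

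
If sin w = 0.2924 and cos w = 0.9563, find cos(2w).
cos(2w) = cos²w - sin²w = 0.829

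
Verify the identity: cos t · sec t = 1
LHS = cos t · (1/cos t) = 1 = RHS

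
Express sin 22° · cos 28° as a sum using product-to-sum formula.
sin 22° cos 28° = (1/2)[sin(22°+28°) + sin(22°-28°)]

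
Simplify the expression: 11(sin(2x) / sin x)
11(sin(2x) / sin x) = 11(2 cos x) (using Double angle)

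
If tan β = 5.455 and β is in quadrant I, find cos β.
cos β = 0.1803 (using tan²β + 1 = sec²β)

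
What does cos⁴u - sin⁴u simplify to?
cos⁴u - sin⁴u = cos(2u) (using Factoring + double angle)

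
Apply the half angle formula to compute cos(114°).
cos(114°) = -√((1 + cos 228°)/2) = -0.4067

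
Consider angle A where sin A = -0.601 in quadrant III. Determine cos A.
cos A = ±√(1 - sin²A) = -0.7992 (negative in QIII)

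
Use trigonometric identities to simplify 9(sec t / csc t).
9(sec t / csc t) = 9(tan t) (using Reciprocal identities)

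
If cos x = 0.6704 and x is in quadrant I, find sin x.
sin x = 0.742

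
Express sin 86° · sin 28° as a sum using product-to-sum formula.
sin 86° sin 28° = (1/2)[cos(86°-28°) - cos(86°+28°)]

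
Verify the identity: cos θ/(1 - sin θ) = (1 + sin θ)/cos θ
RHS = (1 + sin θ)(1 - sin θ) / (cos θ(1 - sin θ)) = (1 - sin²θ) / (cos θ(1 - sin θ)) = cos²θ / (cos θ(1 - sin θ)) = cos θ/(1 - sin θ) = LHS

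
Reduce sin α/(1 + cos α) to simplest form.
sin α/(1 + cos α) = tan(α/2) (using Half angle)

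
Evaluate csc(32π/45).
csc(32π/45) = 1.269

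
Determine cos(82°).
cos(82°) = 0.1392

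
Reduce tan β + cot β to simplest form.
tan β + cot β = sec β csc β (using Quotient identities)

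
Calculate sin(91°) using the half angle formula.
sin(91°) = √((1 - cos 182°)/2) = 0.9998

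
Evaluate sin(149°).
sin(149°) = 0.515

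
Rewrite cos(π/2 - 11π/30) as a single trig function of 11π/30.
cos(π/2 - 11π/30) = sin(11π/30)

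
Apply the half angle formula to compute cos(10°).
cos(10°) = √((1 + cos 20°)/2) = 0.9848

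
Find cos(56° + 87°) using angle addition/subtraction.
cos(56° + 87°) = cos 56° cos 87° - sin 56° sin 87° = -0.7986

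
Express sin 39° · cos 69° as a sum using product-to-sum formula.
sin 39° cos 69° = (1/2)[sin(39°+69°) + sin(39°-69°)]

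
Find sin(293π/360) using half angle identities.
sin(293π/360) = √((1 - cos 293π/180)/2) = 0.5519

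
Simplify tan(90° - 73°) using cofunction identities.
tan(90° - 73°) = cot(73°)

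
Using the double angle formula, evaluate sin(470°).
sin(470°) = 2 sin 235° cos 235° = 0.9397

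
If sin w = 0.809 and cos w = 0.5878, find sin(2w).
sin(2w) = 2 sin w cos w = 0.9511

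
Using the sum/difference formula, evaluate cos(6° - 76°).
cos(6° - 76°) = cos 6° cos 76° + sin 6° sin 76° = 0.342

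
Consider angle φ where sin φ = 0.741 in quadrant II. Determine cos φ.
cos φ = ±√(1 - sin²φ) = -0.6715 (negative in QII)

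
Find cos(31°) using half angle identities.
cos(31°) = √((1 + cos 62°)/2) = 0.8572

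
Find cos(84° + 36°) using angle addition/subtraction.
cos(84° + 36°) = cos 84° cos 36° - sin 84° sin 36° = -1/2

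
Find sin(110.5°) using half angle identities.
sin(110.5°) = √((1 - cos 221°)/2) = 0.9367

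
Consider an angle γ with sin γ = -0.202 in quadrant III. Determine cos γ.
cos γ = ±√(1 - sin²γ) = -0.9794 (negative in QIII)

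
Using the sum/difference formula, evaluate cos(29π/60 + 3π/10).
cos(29π/60 + 3π/10) = cos 29π/60 cos 3π/10 - sin 29π/60 sin 3π/10 = -0.7771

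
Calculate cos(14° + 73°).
cos(14° + 73°) = cos 14° cos 73° - sin 14° sin 73° = 0.05234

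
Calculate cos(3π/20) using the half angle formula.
cos(3π/20) = √((1 + cos 3π/10)/2) = 0.891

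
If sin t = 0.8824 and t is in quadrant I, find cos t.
cos t = 0.4705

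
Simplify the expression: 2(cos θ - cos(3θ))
2(cos θ - cos(3θ)) = 2(2 sin(2θ) sin θ) (using Sum-to-product)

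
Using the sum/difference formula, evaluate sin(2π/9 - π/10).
sin(2π/9 - π/10) = sin 2π/9 cos π/10 - cos 2π/9 sin π/10 = 0.3746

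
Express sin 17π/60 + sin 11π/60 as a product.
sin 17π/60 + sin 11π/60 = 2 sin(7π/30) cos(π/20)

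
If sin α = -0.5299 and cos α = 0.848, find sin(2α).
sin(2α) = 2 sin α cos α = -0.8987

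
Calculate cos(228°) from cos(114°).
cos(228°) = cos²114° - sin²114° = -0.6691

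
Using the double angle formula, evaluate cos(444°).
cos(444°) = cos²222° - sin²222° = 0.1045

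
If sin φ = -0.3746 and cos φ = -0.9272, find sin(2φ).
sin(2φ) = 2 sin φ cos φ = 0.6947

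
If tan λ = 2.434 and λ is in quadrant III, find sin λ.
sin λ = -0.925 (using tan²λ + 1 = sec²λ)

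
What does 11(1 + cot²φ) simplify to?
11(1 + cot²φ) = 11(csc²φ) (using Pythagorean identity)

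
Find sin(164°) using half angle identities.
sin(164°) = √((1 - cos 328°)/2) = 0.2756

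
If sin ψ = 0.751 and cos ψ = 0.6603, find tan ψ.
tan ψ = sin ψ / cos ψ = 1.137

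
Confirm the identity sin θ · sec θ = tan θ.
LHS = sin θ · (1/cos θ) = sin θ/cos θ = tan θ = RHS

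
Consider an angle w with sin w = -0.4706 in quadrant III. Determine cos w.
cos w = ±√(1 - sin²w) = -0.8823 (negative in QIII)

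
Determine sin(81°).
sin(81°) = 0.9877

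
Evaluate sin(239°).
sin(239°) = -0.8572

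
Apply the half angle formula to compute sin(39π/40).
sin(39π/40) = √((1 - cos 39π/20)/2) = 0.07846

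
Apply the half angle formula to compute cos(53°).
cos(53°) = √((1 + cos 106°)/2) = 0.6018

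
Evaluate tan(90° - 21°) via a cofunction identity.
tan(90° - 21°) = cot(21°) = 2.605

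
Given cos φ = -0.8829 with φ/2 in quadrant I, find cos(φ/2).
cos(φ/2) = ±√((1 + cos φ)/2); positive since φ/2 ∈ QI, so cos(φ/2) = 0.242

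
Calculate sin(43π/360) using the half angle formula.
sin(43π/360) = √((1 - cos 43π/180)/2) = 0.3665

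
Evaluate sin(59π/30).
sin(59π/30) = -0.1045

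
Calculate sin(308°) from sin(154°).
sin(308°) = 2 sin 154° cos 154° = -0.788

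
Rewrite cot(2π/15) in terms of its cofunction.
cot(2π/15) = tan(π/2 - 2π/15) = tan(11π/30)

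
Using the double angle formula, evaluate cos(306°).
cos(306°) = cos²153° - sin²153° = 0.5878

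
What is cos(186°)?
cos(186°) = -0.9945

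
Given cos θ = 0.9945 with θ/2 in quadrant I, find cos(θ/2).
cos(θ/2) = ±√((1 + cos θ)/2); positive since θ/2 ∈ QI, so cos(θ/2) = 0.9986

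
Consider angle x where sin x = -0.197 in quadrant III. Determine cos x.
cos x = ±√(1 - sin²x) = -0.9804 (negative in QIII)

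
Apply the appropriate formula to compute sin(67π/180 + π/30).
sin(67π/180 + π/30) = sin 67π/180 cos π/30 + cos 67π/180 sin π/30 = 0.9563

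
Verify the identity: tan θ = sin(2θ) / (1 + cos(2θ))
RHS = 2 sin θ cos θ / (2cos²θ) = sin θ/cos θ = tan θ = LHS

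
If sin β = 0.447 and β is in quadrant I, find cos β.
cos β = 0.8945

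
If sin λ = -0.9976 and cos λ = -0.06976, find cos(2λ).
cos(2λ) = cos²λ - sin²λ = -0.9903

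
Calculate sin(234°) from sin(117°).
sin(234°) = 2 sin 117° cos 117° = -0.809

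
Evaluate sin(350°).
sin(350°) = -0.1736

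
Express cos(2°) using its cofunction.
cos(2°) = sin(90° - 2°) = sin(88°)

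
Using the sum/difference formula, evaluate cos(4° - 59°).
cos(4° - 59°) = cos 4° cos 59° + sin 4° sin 59° = 0.5736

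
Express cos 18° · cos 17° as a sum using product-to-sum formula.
cos 18° cos 17° = (1/2)[cos(18°-17°) + cos(18°+17°)]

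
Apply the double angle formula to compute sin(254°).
sin(254°) = 2 sin 127° cos 127° = -0.9613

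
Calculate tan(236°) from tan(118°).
tan(236°) = 2 tan 118° / (1 - tan²118°) = 1.483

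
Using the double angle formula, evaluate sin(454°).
sin(454°) = 2 sin 227° cos 227° = 0.9976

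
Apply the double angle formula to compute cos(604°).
cos(604°) = 1 - 2sin²302° = -0.4384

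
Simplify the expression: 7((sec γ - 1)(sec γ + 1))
7((sec γ - 1)(sec γ + 1)) = 7(tan²γ) (using Diff. of squares)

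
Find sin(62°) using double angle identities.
sin(62°) = 2 sin 31° cos 31° = 0.8829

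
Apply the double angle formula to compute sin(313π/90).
sin(313π/90) = 2 sin 313π/180 cos 313π/180 = -0.9976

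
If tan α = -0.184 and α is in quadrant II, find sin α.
sin α = 0.181 (using tan²α + 1 = sec²α)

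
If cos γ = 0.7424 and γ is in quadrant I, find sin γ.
sin γ = 0.67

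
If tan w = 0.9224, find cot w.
cot w = 1/tan w = 1.084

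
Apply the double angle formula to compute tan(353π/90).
tan(353π/90) = 2 tan 353π/180 / (1 - tan²353π/180) = -0.2493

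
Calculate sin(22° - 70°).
sin(22° - 70°) = sin 22° cos 70° - cos 22° sin 70° = -0.7431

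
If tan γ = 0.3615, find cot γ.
cot γ = 1/tan γ = 2.766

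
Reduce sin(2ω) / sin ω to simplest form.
sin(2ω) / sin ω = 2 cos ω (using Double angle)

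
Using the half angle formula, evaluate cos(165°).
cos(165°) = -√((1 + cos 330°)/2) = -(√6+√2)/4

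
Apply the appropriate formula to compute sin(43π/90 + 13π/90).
sin(43π/90 + 13π/90) = sin 43π/90 cos 13π/90 + cos 43π/90 sin 13π/90 = 0.9272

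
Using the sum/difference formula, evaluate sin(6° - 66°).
sin(6° - 66°) = sin 6° cos 66° - cos 6° sin 66° = -√3/2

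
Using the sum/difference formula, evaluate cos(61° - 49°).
cos(61° - 49°) = cos 61° cos 49° + sin 61° sin 49° = 0.9781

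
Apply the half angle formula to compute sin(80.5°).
sin(80.5°) = √((1 - cos 161°)/2) = 0.9863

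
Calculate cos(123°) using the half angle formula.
cos(123°) = -√((1 + cos 246°)/2) = -0.5446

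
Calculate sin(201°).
sin(201°) = -0.3584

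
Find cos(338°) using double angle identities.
cos(338°) = cos²169° - sin²169° = 0.9272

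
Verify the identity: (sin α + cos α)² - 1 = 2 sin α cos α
LHS = sin²α + 2 sin α cos α + cos²α - 1 = (sin²α + cos²α) + 2 sin α cos α - 1 = 1 + 2 sin α cos α - 1 = 2 sin α cos α = RHS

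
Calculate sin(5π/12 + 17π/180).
sin(5π/12 + 17π/180) = sin 5π/12 cos 17π/180 + cos 5π/12 sin 17π/180 = 0.9994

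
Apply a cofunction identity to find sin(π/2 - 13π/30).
sin(π/2 - 13π/30) = cos(13π/30) = 0.2079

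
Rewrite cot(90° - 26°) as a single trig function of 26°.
cot(90° - 26°) = tan(26°)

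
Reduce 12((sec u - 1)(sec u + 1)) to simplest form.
12((sec u - 1)(sec u + 1)) = 12(tan²u) (using Diff. of squares)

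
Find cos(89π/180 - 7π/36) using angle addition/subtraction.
cos(89π/180 - 7π/36) = cos 89π/180 cos 7π/36 + sin 89π/180 sin 7π/36 = 0.5878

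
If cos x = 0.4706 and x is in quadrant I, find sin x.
sin x = 0.8823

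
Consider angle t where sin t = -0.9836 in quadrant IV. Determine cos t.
cos t = √(1 - sin²t) = 0.1804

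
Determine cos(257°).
cos(257°) = -0.225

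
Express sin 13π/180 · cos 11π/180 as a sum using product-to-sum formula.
sin 13π/180 cos 11π/180 = (1/2)[sin(13π/180+11π/180) + sin(13π/180-11π/180)]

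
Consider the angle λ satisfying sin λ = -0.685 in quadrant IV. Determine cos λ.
cos λ = √(1 - sin²λ) = 0.7285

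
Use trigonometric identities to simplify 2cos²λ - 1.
2cos²λ - 1 = cos(2λ) (using Double angle)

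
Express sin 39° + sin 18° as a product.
sin 39° + sin 18° = 2 sin(28.5°) cos(10.5°)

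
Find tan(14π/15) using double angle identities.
tan(14π/15) = 2 tan 7π/15 / (1 - tan²7π/15) = -0.2126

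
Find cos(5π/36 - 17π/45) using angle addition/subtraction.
cos(5π/36 - 17π/45) = cos 5π/36 cos 17π/45 + sin 5π/36 sin 17π/45 = 0.7314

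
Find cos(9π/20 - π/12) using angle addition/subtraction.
cos(9π/20 - π/12) = cos 9π/20 cos π/12 + sin 9π/20 sin π/12 = 0.4067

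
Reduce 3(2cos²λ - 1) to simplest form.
3(2cos²λ - 1) = 3(cos(2λ)) (using Double angle)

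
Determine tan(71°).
tan(71°) = 2.904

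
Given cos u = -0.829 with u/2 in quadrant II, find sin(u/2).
sin(u/2) = ±√((1 - cos u)/2); positive since u/2 ∈ QII, so sin(u/2) = 0.9563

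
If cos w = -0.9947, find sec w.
sec w = 1/cos w = -1.005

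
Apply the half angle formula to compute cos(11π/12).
cos(11π/12) = -√((1 + cos 11π/6)/2) = -(√6+√2)/4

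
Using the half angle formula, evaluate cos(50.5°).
cos(50.5°) = √((1 + cos 101°)/2) = 0.6361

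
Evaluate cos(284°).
cos(284°) = 0.2419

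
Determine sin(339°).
sin(339°) = -0.3584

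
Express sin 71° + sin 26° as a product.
sin 71° + sin 26° = 2 sin(48.5°) cos(22.5°)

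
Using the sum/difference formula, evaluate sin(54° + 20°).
sin(54° + 20°) = sin 54° cos 20° + cos 54° sin 20° = 0.9613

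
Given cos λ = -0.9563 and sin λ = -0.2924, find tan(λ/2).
tan(λ/2) = sin λ / (1 + cos λ) = -6.691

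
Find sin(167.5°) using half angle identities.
sin(167.5°) = √((1 - cos 335°)/2) = 0.2164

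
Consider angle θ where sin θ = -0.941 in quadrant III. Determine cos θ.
cos θ = ±√(1 - sin²θ) = -0.3384 (negative in QIII)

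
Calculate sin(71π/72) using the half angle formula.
sin(71π/72) = √((1 - cos 71π/36)/2) = 0.04362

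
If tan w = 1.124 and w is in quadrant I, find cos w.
cos w = 0.6647 (using tan²w + 1 = sec²w)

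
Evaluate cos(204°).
cos(204°) = -0.9135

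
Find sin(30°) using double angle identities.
sin(30°) = 2 sin 15° cos 15° = 1/2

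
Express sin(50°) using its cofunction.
sin(50°) = cos(90° - 50°) = cos(40°)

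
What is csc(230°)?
csc(230°) = -1.305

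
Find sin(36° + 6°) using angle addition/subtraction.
sin(36° + 6°) = sin 36° cos 6° + cos 36° sin 6° = 0.6691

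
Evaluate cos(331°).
cos(331°) = 0.8746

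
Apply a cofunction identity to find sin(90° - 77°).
sin(90° - 77°) = cos(77°) = 0.225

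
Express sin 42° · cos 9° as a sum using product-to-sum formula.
sin 42° cos 9° = (1/2)[sin(42°+9°) + sin(42°-9°)]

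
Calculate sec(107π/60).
sec(107π/60) = 1.287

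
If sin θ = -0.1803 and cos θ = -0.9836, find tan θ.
tan θ = sin θ / cos θ = 0.1833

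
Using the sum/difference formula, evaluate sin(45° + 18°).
sin(45° + 18°) = sin 45° cos 18° + cos 45° sin 18° = 0.891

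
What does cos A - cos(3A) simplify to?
cos A - cos(3A) = 2 sin(2A) sin A (using Sum-to-product)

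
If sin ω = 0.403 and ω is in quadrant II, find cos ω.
cos ω = -0.9152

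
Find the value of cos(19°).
cos(19°) = 0.9455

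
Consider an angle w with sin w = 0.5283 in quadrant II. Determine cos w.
cos w = ±√(1 - sin²w) = -0.8491 (negative in QII)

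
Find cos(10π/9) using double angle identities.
cos(10π/9) = cos²5π/9 - sin²5π/9 = -0.9397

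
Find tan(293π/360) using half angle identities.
tan(293π/360) = sin 293π/180 / (1 + cos 293π/180) = -0.6619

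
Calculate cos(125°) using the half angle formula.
cos(125°) = -√((1 + cos 250°)/2) = -0.5736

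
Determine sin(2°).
sin(2°) = 0.0349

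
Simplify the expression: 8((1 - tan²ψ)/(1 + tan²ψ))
8((1 - tan²ψ)/(1 + tan²ψ)) = 8(cos(2ψ)) (using Double angle)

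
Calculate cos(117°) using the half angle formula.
cos(117°) = -√((1 + cos 234°)/2) = -0.454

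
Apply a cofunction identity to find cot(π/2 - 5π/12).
cot(π/2 - 5π/12) = tan(5π/12) = 2+√3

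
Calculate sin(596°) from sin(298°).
sin(596°) = 2 sin 298° cos 298° = -0.829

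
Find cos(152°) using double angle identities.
cos(152°) = cos²76° - sin²76° = -0.8829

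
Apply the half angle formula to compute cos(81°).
cos(81°) = √((1 + cos 162°)/2) = 0.1564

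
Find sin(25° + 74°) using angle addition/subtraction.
sin(25° + 74°) = sin 25° cos 74° + cos 25° sin 74° = 0.9877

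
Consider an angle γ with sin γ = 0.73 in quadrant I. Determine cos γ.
cos γ = √(1 - sin²γ) = 0.6834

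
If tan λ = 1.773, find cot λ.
cot λ = 1/tan λ = 0.564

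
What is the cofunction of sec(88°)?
sec(88°) = csc(90° - 88°) = csc(2°)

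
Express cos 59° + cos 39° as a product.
cos 59° + cos 39° = 2 cos(49°) cos(10°)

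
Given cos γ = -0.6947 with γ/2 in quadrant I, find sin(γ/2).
sin(γ/2) = ±√((1 - cos γ)/2); positive since γ/2 ∈ QI, so sin(γ/2) = 0.9205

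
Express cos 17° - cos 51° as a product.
cos 17° - cos 51° = -2 sin(34°) sin(-17°)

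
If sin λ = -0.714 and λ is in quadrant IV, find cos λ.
cos λ = 0.7001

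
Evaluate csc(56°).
csc(56°) = 1.206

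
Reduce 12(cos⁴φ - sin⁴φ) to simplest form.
12(cos⁴φ - sin⁴φ) = 12(cos(2φ)) (using Factoring + double angle)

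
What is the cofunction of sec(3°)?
sec(3°) = csc(90° - 3°) = csc(87°)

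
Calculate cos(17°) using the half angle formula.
cos(17°) = √((1 + cos 34°)/2) = 0.9563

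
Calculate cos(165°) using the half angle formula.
cos(165°) = -√((1 + cos 330°)/2) = -(√6+√2)/4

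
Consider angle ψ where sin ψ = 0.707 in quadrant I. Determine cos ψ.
cos ψ = √(1 - sin²ψ) = 0.7072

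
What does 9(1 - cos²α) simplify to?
9(1 - cos²α) = 9(sin²α) (using Pythagorean identity)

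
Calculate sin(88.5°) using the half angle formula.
sin(88.5°) = √((1 - cos 177°)/2) = 0.9997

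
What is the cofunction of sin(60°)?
sin(60°) = cos(90° - 60°) = cos(30°)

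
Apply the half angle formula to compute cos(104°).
cos(104°) = -√((1 + cos 208°)/2) = -0.2419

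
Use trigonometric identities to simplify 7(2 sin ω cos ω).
7(2 sin ω cos ω) = 7(sin(2ω)) (using Double angle)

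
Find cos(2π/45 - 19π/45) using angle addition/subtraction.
cos(2π/45 - 19π/45) = cos 2π/45 cos 19π/45 + sin 2π/45 sin 19π/45 = 0.3746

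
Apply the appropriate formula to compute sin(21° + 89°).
sin(21° + 89°) = sin 21° cos 89° + cos 21° sin 89° = 0.9397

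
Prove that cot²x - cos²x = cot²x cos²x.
LHS = cos²x/sin²x - cos²x = cos²x(1/sin²x - 1) = cos²x · (1 - sin²x)/sin²x = cos²x · cos²x/sin²x = cos²x · cot²x = RHS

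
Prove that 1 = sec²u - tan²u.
RHS = 1/cos²u - sin²u/cos²u = (1 - sin²u)/cos²u = cos²u/cos²u = 1 = LHS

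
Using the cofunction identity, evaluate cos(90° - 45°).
cos(90° - 45°) = sin(45°) = √2/2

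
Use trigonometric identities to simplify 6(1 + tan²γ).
6(1 + tan²γ) = 6(sec²γ) (using Pythagorean identity)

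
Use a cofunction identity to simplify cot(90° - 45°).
cot(90° - 45°) = tan(45°)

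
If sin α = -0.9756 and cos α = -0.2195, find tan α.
tan α = sin α / cos α = 4.445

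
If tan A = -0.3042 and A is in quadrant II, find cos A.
cos A = -0.9567 (using tan²A + 1 = sec²A)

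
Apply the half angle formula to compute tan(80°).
tan(80°) = sin 160° / (1 + cos 160°) = 5.671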